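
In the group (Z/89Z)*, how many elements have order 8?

4

φ(89) = 89 − 1 = 88 = 2^3 · 11.
In a cyclic group of order 88, there are φ(d) elements of order d for each divisor d of 88, and zero for non-divisors.
8 = 2^3 divides 88, and φ(8) = 4.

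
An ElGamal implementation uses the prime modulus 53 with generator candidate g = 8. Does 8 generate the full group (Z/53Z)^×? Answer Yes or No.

Yes

φ(53) = 53 − 1 = 52 = 2^2 · 13.
8 is a primitive root mod 53 iff 8^(φ(53)/q) ≢ 1 for every prime q | φ(53), i.e. q ∈ {2, 13}.
8^26 ≡ 52 (mod 53)  [q = 2: ≢ 1 ✓]
8^4 ≡ 15 (mod 53)  [q = 13: ≢ 1 ✓]
None equal 1, so ord_53(8) = 52: 8 is a primitive root.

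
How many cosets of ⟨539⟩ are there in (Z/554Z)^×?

ord(539) | φ(554) = φ(2)·φ(277) = 1·276 = 276 = 2^2 · 3 · 23.
Divisors of 276: 1, 2, 3, 4, 6, 12, 23, 46, 69, 92, 138, 276.
Compute 539^d (mod 554) for the divisors d until we hit 1:
539^1 ≡ 539
539^2 ≡ 225
539^3 ≡ 503
539^4 ≡ 211
539^6 ≡ 385
539^12 ≡ 307
539^23 ≡ 217
539^46 ≡ 553
539^69 ≡ 337
539^92 ≡ 1
Thus |⟨539⟩| = ord(539) = 92.
[(Z/554Z)^× : ⟨539⟩] = 276/92 = 3.

3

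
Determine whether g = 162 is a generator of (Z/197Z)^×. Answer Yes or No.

φ(197) = 197 − 1 = 196 = 2^2 · 7^2.
An element g generates (Z/197Z)^× iff g^(196/q) ≢ 1 (mod 197) for each prime q ∈ {2, 7}.
162^98 ≡ 196 (mod 197)  [q = 2: ≢ 1 ✓]
162^28 ≡ 164 (mod 197)  [q = 7: ≢ 1 ✓]
All checks pass, so 162 has order 196 and is a primitive root modulo 197.

Yes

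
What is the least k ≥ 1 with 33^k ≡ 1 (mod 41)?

20

The order of 33 must divide φ(41) = 41 − 1 = 40 = 2^3 · 5.
Divisors of 40: 1, 2, 4, 5, 8, 10, 20, 40.
Test each divisor d:
33^1 ≡ 33 (mod 41)
33^2 ≡ 23 (mod 41)
33^4 ≡ 37 (mod 41)
33^5 ≡ 32 (mod 41)
33^8 ≡ 16 (mod 41)
33^10 ≡ 40 (mod 41)
33^20 ≡ 1 (mod 41) ✓
Hence ord(33) = 20.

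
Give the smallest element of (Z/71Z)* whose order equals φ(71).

7

φ(71) = 71 − 1 = 70 = 2 · 5 · 7.
g is a primitive root iff g^(70/q) ≢ 1 (mod 71) for each prime q ∈ {2, 5, 7}.
g = 2: 2^35 ≡ 1 — hits 1, so not a primitive root.
g = 3: 3^35 ≡ 1 — hits 1, so not a primitive root.
g = 4: 4^35 ≡ 1 — hits 1, so not a primitive root.
g = 5: 5^35 ≡ 1 — hits 1, so not a primitive root.
g = 6: 6^35 ≡ 1 — hits 1, so not a primitive root.
g = 7: 7^35 ≡ 70; 7^14 ≡ 54; 7^10 ≡ 45 — none is 1, so 7 is a primitive root.
So 7 is the smallest generator of (Z/71Z)^×.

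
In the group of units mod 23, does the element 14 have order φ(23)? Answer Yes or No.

Yes

φ(23) = 23 − 1 = 22 = 2 · 11.
It suffices to check that the order of 14 is not a proper divisor of 22: compute 14^(22/q) for q ∈ {2, 11}.
14^11 ≡ 22 (mod 23)  [q = 2: ≢ 1 ✓]
14^2 ≡ 12 (mod 23)  [q = 11: ≢ 1 ✓]
Every test exponent gives a nontrivial residue, hence 14 generates the full group.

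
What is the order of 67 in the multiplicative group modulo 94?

By Lagrange's theorem, ord_94(67) divides φ(94) = φ(2)·φ(47) = 1·46 = 46 = 2 · 23.
Divisors of 46: 1, 2, 23, 46.
Check 67^d mod 94 for each divisor in increasing order:
67^1 ≡ 67
67^2 ≡ 71
67^23 ≡ 93
67^46 ≡ 1
So ord_94(67) = 46.

46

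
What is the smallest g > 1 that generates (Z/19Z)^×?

2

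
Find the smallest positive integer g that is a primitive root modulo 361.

φ(361) = φ(19^2) = 19·(19−1) = 342 = 2 · 3^2 · 19.
Test candidates g = 2, 3, … against the prime factors q ∈ {2, 3, 19} of φ(361): g is a generator iff g^(342/q) ≢ 1 for every such q.
g = 2: 2^171 ≡ 360; 2^114 ≡ 292; 2^18 ≡ 58 — none is 1, so 2 is a primitive root.
The smallest primitive root modulo 361 is 2.

2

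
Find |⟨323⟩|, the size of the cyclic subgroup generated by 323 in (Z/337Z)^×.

Since 323 ∈ (Z/337Z)^×, its order divides φ(337) = 337 − 1 = 336 = 2^4 · 3 · 7.
Divisors of 336: 1, 2, 3, 4, 6, 7, 8, 12, 14, 16, 21, 24, 28, 42, 48, 56, 84, 112, 168, 336.
Test each divisor d:
323^1 ≡ 323
323^2 ≡ 196
323^3 ≡ 289
323^4 ≡ 335
323^6 ≡ 282
323^7 ≡ 96
323^8 ≡ 4
323^12 ≡ 329
323^14 ≡ 117
323^16 ≡ 16
323^21 ≡ 111
323^24 ≡ 64
323^28 ≡ 209
323^42 ≡ 189
323^48 ≡ 52
323^56 ≡ 208
323^84 ≡ 336
323^112 ≡ 128
323^168 ≡ 1
The smallest such exponent is 168, so the order of 323 is 168.

168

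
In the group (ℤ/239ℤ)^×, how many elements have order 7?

φ(239) = 239 − 1 = 238 = 2 · 7 · 17.
(Z/239Z)^× is cyclic (|G| = 238); a cyclic group of order m has exactly φ(d) elements of each order d | m, and none otherwise.
7 | 238, and φ(7) = 7 − 1 = 6.

6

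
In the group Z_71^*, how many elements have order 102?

φ(71) = 71 − 1 = 70 = 2 · 5 · 7.
Since (Z/71Z)^× is cyclic of order 70, the number of elements of order d is φ(d) when d | 70 and 0 otherwise.
Here 70 is not a multiple of 102, so there are no elements of order 102.

0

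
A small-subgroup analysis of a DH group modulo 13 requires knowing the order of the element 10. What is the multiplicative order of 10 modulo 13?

6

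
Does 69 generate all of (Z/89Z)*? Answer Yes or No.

φ(89) = 89 − 1 = 88 = 2^3 · 11.
An element g generates (Z/89Z)^× iff g^(88/q) ≢ 1 (mod 89) for each prime q ∈ {2, 11}.
69^44 ≡ 1 (mod 89)  [q = 2: ≡ 1 ✗]
69^8 ≡ 39 (mod 89)  [q = 11: ≢ 1 ✓]
The check at q = 2 fails, so 69 generates a proper subgroup.

No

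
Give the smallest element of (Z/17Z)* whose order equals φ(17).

3

φ(17) = 17 − 1 = 16 = 2^4.
Test candidates g = 2, 3, … against the prime factors q ∈ {2} of φ(17): g is a generator iff g^(16/q) ≢ 1 for every such q.
g = 2: 2^8 ≡ 1 — hits 1, so not a primitive root.
g = 3: 3^8 ≡ 16 — none is 1, so 3 is a primitive root.
Hence the least primitive root of 17 is 3.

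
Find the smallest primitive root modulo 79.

3

φ(79) = 79 − 1 = 78 = 2 · 3 · 13.
Test candidates g = 2, 3, … against the prime factors q ∈ {2, 3, 13} of φ(79): g is a generator iff g^(78/q) ≢ 1 for every such q.
g = 2: 2^39 ≡ 1 — hits 1, so not a primitive root.
g = 3: 3^39 ≡ 78; 3^26 ≡ 23; 3^6 ≡ 18 — none is 1, so 3 is a primitive root.
The smallest primitive root modulo 79 is 3.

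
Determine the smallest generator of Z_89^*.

φ(89) = 89 − 1 = 88 = 2^3 · 11.
g is a primitive root iff g^(88/q) ≢ 1 (mod 89) for each prime q ∈ {2, 11}.
g = 2: 2^44 ≡ 1 — hits 1, so not a primitive root.
g = 3: 3^44 ≡ 88; 3^8 ≡ 64 — none is 1, so 3 is a primitive root.
Hence the least primitive root of 89 is 3.

3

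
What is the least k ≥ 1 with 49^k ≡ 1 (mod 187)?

40

The order of 49 must divide φ(187) = φ(11·17) = (11−1)·(17−1) = 10·16 = 160 = 2^5 · 5.
Divisors of 160: 1, 2, 4, 5, 8, 10, 16, 20, 32, 40, 80, 160.
Evaluate successive powers at the divisors of 160:
49^1 ≡ 49 (mod 187)
49^2 ≡ 157 (mod 187)
49^4 ≡ 152 (mod 187)
49^5 ≡ 155 (mod 187)
49^8 ≡ 103 (mod 187)
49^10 ≡ 89 (mod 187)
49^16 ≡ 137 (mod 187)
49^20 ≡ 67 (mod 187)
49^32 ≡ 69 (mod 187)
49^40 ≡ 1 (mod 187) ✓
Hence ord(49) = 40.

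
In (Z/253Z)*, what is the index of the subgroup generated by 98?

Since 98 ∈ (Z/253Z)^×, its order divides φ(253) = φ(11·23) = (11−1)·(23−1) = 10·22 = 220 = 2^2 · 5 · 11.
Divisors of 220: 1, 2, 4, 5, 10, 11, 20, 22, 44, 55, 110, 220.
Test each divisor d:
98^1 ≡ 98 (mod 253)
98^2 ≡ 243 (mod 253)
98^4 ≡ 100 (mod 253)
98^5 ≡ 186 (mod 253)
98^10 ≡ 188 (mod 253)
98^11 ≡ 208 (mod 253)
98^20 ≡ 177 (mod 253)
98^22 ≡ 1 (mod 253) ✓
Thus |⟨98⟩| = ord(98) = 22.
[(Z/253Z)^× : ⟨98⟩] = 220/22 = 10.

10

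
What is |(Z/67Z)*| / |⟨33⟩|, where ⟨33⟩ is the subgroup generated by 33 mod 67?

The order of 33 must divide φ(67) = 67 − 1 = 66 = 2 · 3 · 11.
Divisors of 66: 1, 2, 3, 6, 11, 22, 33, 66.
Check 33^d mod 67 for each divisor in increasing order:
33^1 ≡ 33
33^2 ≡ 17
33^3 ≡ 25
33^6 ≡ 22
33^11 ≡ 37
33^22 ≡ 29
33^33 ≡ 1
So ord_67(33) = 33, hence |⟨33⟩| = 33.
Index = |(Z/67Z)^×| / |⟨33⟩| = 66 / 33 = 2.

2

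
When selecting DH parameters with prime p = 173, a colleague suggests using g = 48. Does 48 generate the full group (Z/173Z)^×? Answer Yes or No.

φ(173) = 173 − 1 = 172 = 2^2 · 43.
It suffices to check that the order of 48 is not a proper divisor of 172: compute 48^(172/q) for q ∈ {2, 43}.
48^86 ≡ 172 (mod 173)  [q = 2: ≢ 1 ✓]
48^4 ≡ 84 (mod 173)  [q = 43: ≢ 1 ✓]
Every test exponent gives a nontrivial residue, hence 48 generates the full group.

Yes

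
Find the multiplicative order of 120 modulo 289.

17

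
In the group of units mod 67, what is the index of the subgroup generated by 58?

3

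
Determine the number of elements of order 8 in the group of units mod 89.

φ(89) = 89 − 1 = 88 = 2^3 · 11.
(Z/89Z)^× is cyclic (|G| = 88); a cyclic group of order m has exactly φ(d) elements of each order d | m, and none otherwise.
8 = 2^3 divides 88, and φ(8) = 4.

4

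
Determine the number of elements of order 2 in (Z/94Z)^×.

1

φ(94) = φ(2)·φ(47) = 1·46 = 46 = 2 · 23.
(Z/94Z)^× is cyclic (|G| = 46); a cyclic group of order m has exactly φ(d) elements of each order d | m, and none otherwise.
2 | 46, and φ(2) = 2 − 1 = 1.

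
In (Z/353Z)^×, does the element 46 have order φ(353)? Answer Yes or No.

No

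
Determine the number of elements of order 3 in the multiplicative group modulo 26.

2

φ(26) = φ(2)·φ(13) = 1·12 = 12 = 2^2 · 3.
In a cyclic group of order 12, there are φ(d) elements of order d for each divisor d of 12, and zero for non-divisors.
3 | 12, and φ(3) = 3 − 1 = 2.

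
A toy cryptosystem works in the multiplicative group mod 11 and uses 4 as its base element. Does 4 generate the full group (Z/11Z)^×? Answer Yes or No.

No

φ(11) = 11 − 1 = 10 = 2 · 5.
An element g generates (Z/11Z)^× iff g^(10/q) ≢ 1 (mod 11) for each prime q ∈ {2, 5}.
4^5 ≡ 1 (mod 11)  [q = 2: ≡ 1 ✗]
4^2 ≡ 5 (mod 11)  [q = 5: ≢ 1 ✓]
Since 4^5 ≡ 1, the order of 4 divides 5 < 10, so 4 is not a primitive root.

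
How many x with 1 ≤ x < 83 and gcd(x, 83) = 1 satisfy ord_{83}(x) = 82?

40

φ(83) = 83 − 1 = 82 = 2 · 41.
In a cyclic group of order 82, there are φ(d) elements of order d for each divisor d of 82, and zero for non-divisors.
82 = 2 · 41 divides 82, and φ(82) = 40.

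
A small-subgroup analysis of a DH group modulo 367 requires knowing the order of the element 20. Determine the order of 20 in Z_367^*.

Since 20 ∈ (Z/367Z)^×, its order divides φ(367) = 367 − 1 = 366 = 2 · 3 · 61.
Divisors of 366: 1, 2, 3, 6, 61, 122, 183, 366.
Evaluate successive powers at the divisors of 366:
20^1 ≡ 20
20^2 ≡ 33
20^3 ≡ 293
20^6 ≡ 338
20^61 ≡ 84
20^122 ≡ 83
20^183 ≡ 366
20^366 ≡ 1
Hence ord(20) = 366.

366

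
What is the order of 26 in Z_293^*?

By Lagrange's theorem, ord_293(26) divides φ(293) = 293 − 1 = 292 = 2^2 · 73.
Divisors of 292: 1, 2, 4, 73, 146, 292.
Compute 26^d (mod 293) for the divisors d until we hit 1:
26^1 ≡ 26 (mod 293)
26^2 ≡ 90 (mod 293)
26^4 ≡ 189 (mod 293)
26^73 ≡ 1 (mod 293) ✓
So ord_293(26) = 73.

73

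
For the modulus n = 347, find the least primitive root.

2

φ(347) = 347 − 1 = 346 = 2 · 173.
g is a primitive root iff g^(346/q) ≢ 1 (mod 347) for each prime q ∈ {2, 173}.
g = 2: 2^173 ≡ 346; 2^2 ≡ 4 — none is 1, so 2 is a primitive root.
Hence the least primitive root of 347 is 2.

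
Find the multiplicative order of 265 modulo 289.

272

ord(265) | φ(289) = φ(17^2) = 17·(17−1) = 272 = 2^4 · 17.
Divisors of 272: 1, 2, 4, 8, 16, 17, 34, 68, 136, 272.
Compute 265^d (mod 289) for the divisors d until we hit 1:
265^1 ≡ 265
265^2 ≡ 287
265^4 ≡ 4
265^8 ≡ 16
265^16 ≡ 256
265^17 ≡ 214
265^34 ≡ 134
265^68 ≡ 38
265^136 ≡ 288
265^272 ≡ 1
Hence ord(265) = 272.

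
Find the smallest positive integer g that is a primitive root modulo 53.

2

φ(53) = 53 − 1 = 52 = 2^2 · 13.
Test candidates g = 2, 3, … against the prime factors q ∈ {2, 13} of φ(53): g is a generator iff g^(52/q) ≢ 1 for every such q.
g = 2: 2^26 ≡ 52; 2^4 ≡ 16 — none is 1, so 2 is a primitive root.
Hence the least primitive root of 53 is 2.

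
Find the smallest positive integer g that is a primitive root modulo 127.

φ(127) = 127 − 1 = 126 = 2 · 3^2 · 7.
Test candidates g = 2, 3, … against the prime factors q ∈ {2, 3, 7} of φ(127): g is a generator iff g^(126/q) ≢ 1 for every such q.
g = 2: 2^63 ≡ 1 — hits 1, so not a primitive root.
g = 3: 3^63 ≡ 126; 3^42 ≡ 107; 3^18 ≡ 4 — none is 1, so 3 is a primitive root.
Hence the least primitive root of 127 is 3.

3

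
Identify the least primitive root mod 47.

5

φ(47) = 47 − 1 = 46 = 2 · 23.
Test candidates g = 2, 3, … against the prime factors q ∈ {2, 23} of φ(47): g is a generator iff g^(46/q) ≢ 1 for every such q.
g = 2: 2^23 ≡ 1 — hits 1, so not a primitive root.
g = 3: 3^23 ≡ 1 — hits 1, so not a primitive root.
g = 4: 4^23 ≡ 1 — hits 1, so not a primitive root.
g = 5: 5^23 ≡ 46; 5^2 ≡ 25 — none is 1, so 5 is a primitive root.
Hence the least primitive root of 47 is 5.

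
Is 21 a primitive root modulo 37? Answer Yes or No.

φ(37) = 37 − 1 = 36 = 2^2 · 3^2.
21 is a primitive root mod 37 iff 21^(φ(37)/q) ≢ 1 for every prime q | φ(37), i.e. q ∈ {2, 3}.
21^18 ≡ 1 (mod 37)  [q = 2: ≡ 1 ✗]
21^12 ≡ 26 (mod 37)  [q = 3: ≢ 1 ✓]
21^18 ≡ 1 shows ord(21) | 18, strictly less than φ(37); not a primitive root.

No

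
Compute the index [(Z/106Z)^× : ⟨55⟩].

1

Since 55 ∈ (Z/106Z)^×, its order divides φ(106) = φ(2)·φ(53) = 1·52 = 52 = 2^2 · 13.
Divisors of 52: 1, 2, 4, 13, 26, 52.
Evaluate successive powers at the divisors of 52:
55^1 ≡ 55 (mod 106)
55^2 ≡ 57 (mod 106)
55^4 ≡ 69 (mod 106)
55^13 ≡ 83 (mod 106)
55^26 ≡ 105 (mod 106)
55^52 ≡ 1 (mod 106) ✓
Thus |⟨55⟩| = ord(55) = 52.
Index = |(Z/106Z)^×| / |⟨55⟩| = 52 / 52 = 1.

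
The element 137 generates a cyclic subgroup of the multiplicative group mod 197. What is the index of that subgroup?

2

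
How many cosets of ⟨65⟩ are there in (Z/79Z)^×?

6

Since 65 ∈ (Z/79Z)^×, its order divides φ(79) = 79 − 1 = 78 = 2 · 3 · 13.
Divisors of 78: 1, 2, 3, 6, 13, 26, 39, 78.
Compute 65^d (mod 79) for the divisors d until we hit 1:
65^1 ≡ 65 (mod 79)
65^2 ≡ 38 (mod 79)
65^3 ≡ 21 (mod 79)
65^6 ≡ 46 (mod 79)
65^13 ≡ 1 (mod 79) ✓
The order of 65 is 13, so the subgroup it generates has 13 elements.
Index = |(Z/79Z)^×| / |⟨65⟩| = 78 / 13 = 6.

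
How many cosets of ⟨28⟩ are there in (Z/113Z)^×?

16

By Lagrange's theorem, ord_113(28) divides φ(113) = 113 − 1 = 112 = 2^4 · 7.
Divisors of 112: 1, 2, 4, 7, 8, 14, 16, 28, 56, 112.
Compute 28^d (mod 113) for the divisors d until we hit 1:
28^1 ≡ 28
28^2 ≡ 106
28^4 ≡ 49
28^7 ≡ 1
So ord_113(28) = 7, hence |⟨28⟩| = 7.
The index is φ(113) / ord(28) = 112 / 7 = 16.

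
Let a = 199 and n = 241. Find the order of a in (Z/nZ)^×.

The order of 199 must divide φ(241) = 241 − 1 = 240 = 2^4 · 3 · 5.
Divisors of 240: 1, 2, 3, 4, 5, 6, 8, 10, 12, 15, 16, 20, 24, 30, 40, 48, 60, 80, 120, 240.
Test each divisor d:
199^1 ≡ 199 (mod 241)
199^2 ≡ 77 (mod 241)
199^3 ≡ 140 (mod 241)
199^4 ≡ 145 (mod 241)
199^5 ≡ 176 (mod 241)
199^6 ≡ 79 (mod 241)
199^8 ≡ 58 (mod 241)
199^10 ≡ 128 (mod 241)
199^12 ≡ 216 (mod 241)
199^15 ≡ 115 (mod 241)
199^16 ≡ 231 (mod 241)
199^20 ≡ 237 (mod 241)
199^24 ≡ 143 (mod 241)
199^30 ≡ 211 (mod 241)
199^40 ≡ 16 (mod 241)
199^48 ≡ 205 (mod 241)
199^60 ≡ 177 (mod 241)
199^80 ≡ 15 (mod 241)
199^120 ≡ 240 (mod 241)
199^240 ≡ 1 (mod 241) ✓
The smallest such exponent is 240, so the order of 199 is 240.

240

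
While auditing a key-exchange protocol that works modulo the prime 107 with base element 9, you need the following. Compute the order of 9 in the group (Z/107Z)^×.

53

The order of 9 must divide φ(107) = 107 − 1 = 106 = 2 · 53.
Divisors of 106: 1, 2, 53, 106.
Evaluate successive powers at the divisors of 106:
9^1 ≡ 9 (mod 107)
9^2 ≡ 81 (mod 107)
9^53 ≡ 1 (mod 107) ✓
Hence ord(9) = 53.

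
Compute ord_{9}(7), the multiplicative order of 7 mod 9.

Since 7 ∈ (Z/9Z)^×, its order divides φ(9) = φ(3^2) = 3·(3−1) = 6 = 2 · 3.
Divisors of 6: 1, 2, 3, 6.
Evaluate successive powers at the divisors of 6:
7^1 ≡ 7 (mod 9)
7^2 ≡ 4 (mod 9)
7^3 ≡ 1 (mod 9) ✓
The smallest such exponent is 3, so the order of 7 is 3.

3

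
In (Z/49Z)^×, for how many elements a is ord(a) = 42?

φ(49) = φ(7^2) = 7·(7−1) = 42 = 2 · 3 · 7.
In a cyclic group of order 42, there are φ(d) elements of order d for each divisor d of 42, and zero for non-divisors.
42 = 2 · 3 · 7 divides 42, and φ(42) = 12.

12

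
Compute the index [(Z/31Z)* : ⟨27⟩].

3

ord(27) | φ(31) = 31 − 1 = 30 = 2 · 3 · 5.
Divisors of 30: 1, 2, 3, 5, 6, 10, 15, 30.
Test each divisor d:
27^1 ≡ 27 (mod 31)
27^2 ≡ 16 (mod 31)
27^3 ≡ 29 (mod 31)
27^5 ≡ 30 (mod 31)
27^6 ≡ 4 (mod 31)
27^10 ≡ 1 (mod 31) ✓
So ord_31(27) = 10, hence |⟨27⟩| = 10.
The index is φ(31) / ord(27) = 30 / 10 = 3.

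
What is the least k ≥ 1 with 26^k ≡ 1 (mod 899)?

ord(26) | φ(899) = φ(29·31) = (29−1)·(31−1) = 28·30 = 840 = 2^3 · 3 · 5 · 7.
Divisors of 840: 1, 2, 3, 4, 5, 6, 7, 8, 10, 12, 14, 15, 20, 21, 24, 28, 30, 35, 40, 42, 56, 60, 70, 84, 105, 120, 140, 168, 210, 280, 420, 840.
Compute 26^d (mod 899) for the divisors d until we hit 1:
26^1 ≡ 26
26^2 ≡ 676
26^3 ≡ 495
26^4 ≡ 284
26^5 ≡ 192
26^6 ≡ 497
26^7 ≡ 336
26^8 ≡ 645
26^10 ≡ 5
26^12 ≡ 683
26^14 ≡ 521
26^15 ≡ 61
26^20 ≡ 25
26^21 ≡ 650
26^24 ≡ 807
26^28 ≡ 842
26^30 ≡ 125
26^35 ≡ 626
26^40 ≡ 625
26^42 ≡ 869
26^56 ≡ 552
26^60 ≡ 342
26^70 ≡ 811
26^84 ≡ 1
The smallest such exponent is 84, so the order of 26 is 84.

84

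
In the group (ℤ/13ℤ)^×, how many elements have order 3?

2

φ(13) = 13 − 1 = 12 = 2^2 · 3.
In a cyclic group of order 12, there are φ(d) elements of order d for each divisor d of 12, and zero for non-divisors.
3 | 12, and φ(3) = 3 − 1 = 2.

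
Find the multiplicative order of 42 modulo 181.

ord(42) | φ(181) = 181 − 1 = 180 = 2^2 · 3^2 · 5.
Divisors of 180: 1, 2, 3, 4, 5, 6, 9, 10, 12, 15, 18, 20, 30, 36, 45, 60, 90, 180.
Compute 42^d (mod 181) for the divisors d until we hit 1:
42^1 ≡ 42 (mod 181)
42^2 ≡ 135 (mod 181)
42^3 ≡ 59 (mod 181)
42^4 ≡ 125 (mod 181)
42^5 ≡ 1 (mod 181) ✓
So ord_181(42) = 5.

5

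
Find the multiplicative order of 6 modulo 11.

10

Since 6 ∈ (Z/11Z)^×, its order divides φ(11) = 11 − 1 = 10 = 2 · 5.
Divisors of 10: 1, 2, 5, 10.
Test each divisor d:
6^1 ≡ 6
6^2 ≡ 3
6^5 ≡ 10
6^10 ≡ 1
Hence ord(6) = 10.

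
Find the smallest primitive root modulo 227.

φ(227) = 227 − 1 = 226 = 2 · 113.
g is a primitive root iff g^(226/q) ≢ 1 (mod 227) for each prime q ∈ {2, 113}.
g = 2: 2^113 ≡ 226; 2^2 ≡ 4 — none is 1, so 2 is a primitive root.
Hence the least primitive root of 227 is 2.

2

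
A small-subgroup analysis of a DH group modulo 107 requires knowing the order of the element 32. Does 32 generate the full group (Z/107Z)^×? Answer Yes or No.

Yes

φ(107) = 107 − 1 = 106 = 2 · 53.
32 is a primitive root mod 107 iff 32^(φ(107)/q) ≢ 1 for every prime q | φ(107), i.e. q ∈ {2, 53}.
32^53 ≡ 106 (mod 107)  [q = 2: ≢ 1 ✓]
32^2 ≡ 61 (mod 107)  [q = 53: ≢ 1 ✓]
None equal 1, so ord_107(32) = 106: 32 is a primitive root.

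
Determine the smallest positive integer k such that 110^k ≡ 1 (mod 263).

The order of 110 must divide φ(263) = 263 − 1 = 262 = 2 · 131.
Divisors of 262: 1, 2, 131, 262.
Check 110^d mod 263 for each divisor in increasing order:
110^1 ≡ 110
110^2 ≡ 2
110^131 ≡ 262
110^262 ≡ 1
The smallest such exponent is 262, so the order of 110 is 262.

262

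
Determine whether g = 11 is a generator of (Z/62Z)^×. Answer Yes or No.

Yes

φ(62) = φ(2)·φ(31) = 1·30 = 30 = 2 · 3 · 5.
It suffices to check that the order of 11 is not a proper divisor of 30: compute 11^(30/q) for q ∈ {2, 3, 5}.
11^15 ≡ 61 (mod 62)  [q = 2: ≢ 1 ✓]
11^10 ≡ 5 (mod 62)  [q = 3: ≢ 1 ✓]
11^6 ≡ 35 (mod 62)  [q = 5: ≢ 1 ✓]
Every test exponent gives a nontrivial residue, hence 11 generates the full group.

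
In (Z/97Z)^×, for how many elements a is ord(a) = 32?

16

φ(97) = 97 − 1 = 96 = 2^5 · 3.
In a cyclic group of order 96, there are φ(d) elements of order d for each divisor d of 96, and zero for non-divisors.
32 = 2^5 divides 96, and φ(32) = 16.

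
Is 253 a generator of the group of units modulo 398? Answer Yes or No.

Yes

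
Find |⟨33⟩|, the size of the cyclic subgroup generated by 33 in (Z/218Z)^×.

The order of 33 must divide φ(218) = φ(2)·φ(109) = 1·108 = 108 = 2^2 · 3^3.
Divisors of 108: 1, 2, 3, 4, 6, 9, 12, 18, 27, 36, 54, 108.
Compute 33^d (mod 218) for the divisors d until we hit 1:
33^1 ≡ 33 (mod 218)
33^2 ≡ 217 (mod 218)
33^3 ≡ 185 (mod 218)
33^4 ≡ 1 (mod 218) ✓
Hence ord(33) = 4.

4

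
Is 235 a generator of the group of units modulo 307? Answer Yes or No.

φ(307) = 307 − 1 = 306 = 2 · 3^2 · 17.
An element g generates (Z/307Z)^× iff g^(306/q) ≢ 1 (mod 307) for each prime q ∈ {2, 3, 17}.
235^153 ≡ 1 (mod 307)  [q = 2: ≡ 1 ✗]
235^102 ≡ 1 (mod 307)  [q = 3: ≡ 1 ✗]
235^18 ≡ 235 (mod 307)  [q = 17: ≢ 1 ✓]
Since 235^153 ≡ 1, the order of 235 divides 153 < 306, so 235 is not a primitive root.

No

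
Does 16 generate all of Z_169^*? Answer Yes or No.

φ(169) = φ(13^2) = 13·(13−1) = 156 = 2^2 · 3 · 13.
16 is a primitive root mod 169 iff 16^(φ(169)/q) ≢ 1 for every prime q | φ(169), i.e. q ∈ {2, 3, 13}.
16^78 ≡ 1 (mod 169)  [q = 2: ≡ 1 ✗]
16^52 ≡ 146 (mod 169)  [q = 3: ≢ 1 ✓]
16^12 ≡ 157 (mod 169)  [q = 13: ≢ 1 ✓]
Since 16^78 ≡ 1, the order of 16 divides 78 < 156, so 16 is not a primitive root.

No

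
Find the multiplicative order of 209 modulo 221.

16

Since 209 ∈ (Z/221Z)^×, its order divides φ(221) = φ(13·17) = (13−1)·(17−1) = 12·16 = 192 = 2^6 · 3.
Divisors of 192: 1, 2, 3, 4, 6, 8, 12, 16, 24, 32, 48, 64, 96, 192.
Evaluate successive powers at the divisors of 192:
209^1 ≡ 209
209^2 ≡ 144
209^3 ≡ 40
209^4 ≡ 183
209^6 ≡ 53
209^8 ≡ 118
209^12 ≡ 157
209^16 ≡ 1
So ord_221(209) = 16.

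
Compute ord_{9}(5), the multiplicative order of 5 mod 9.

The order of 5 must divide φ(9) = φ(3^2) = 3·(3−1) = 6 = 2 · 3.
Divisors of 6: 1, 2, 3, 6.
Compute 5^d (mod 9) for the divisors d until we hit 1:
5^1 ≡ 5
5^2 ≡ 7
5^3 ≡ 8
5^6 ≡ 1
Hence ord(5) = 6.

6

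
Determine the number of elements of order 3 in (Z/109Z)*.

2

φ(109) = 109 − 1 = 108 = 2^2 · 3^3.
(Z/109Z)^× is cyclic (|G| = 108); a cyclic group of order m has exactly φ(d) elements of each order d | m, and none otherwise.
3 | 108, and φ(3) = 3 − 1 = 2.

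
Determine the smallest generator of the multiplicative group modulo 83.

φ(83) = 83 − 1 = 82 = 2 · 41.
g is a primitive root iff g^(82/q) ≢ 1 (mod 83) for each prime q ∈ {2, 41}.
g = 2: 2^41 ≡ 82; 2^2 ≡ 4 — none is 1, so 2 is a primitive root.
The smallest primitive root modulo 83 is 2.

2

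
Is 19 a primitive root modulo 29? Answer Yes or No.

Yes

φ(29) = 29 − 1 = 28 = 2^2 · 7.
An element g generates (Z/29Z)^× iff g^(28/q) ≢ 1 (mod 29) for each prime q ∈ {2, 7}.
19^14 ≡ 28 (mod 29)  [q = 2: ≢ 1 ✓]
19^4 ≡ 24 (mod 29)  [q = 7: ≢ 1 ✓]
None equal 1, so ord_29(19) = 28: 19 is a primitive root.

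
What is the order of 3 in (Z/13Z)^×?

ord(3) | φ(13) = 13 − 1 = 12 = 2^2 · 3.
Divisors of 12: 1, 2, 3, 4, 6, 12.
Compute 3^d (mod 13) for the divisors d until we hit 1:
3^1 ≡ 3 (mod 13)
3^2 ≡ 9 (mod 13)
3^3 ≡ 1 (mod 13) ✓
Hence ord(3) = 3.

3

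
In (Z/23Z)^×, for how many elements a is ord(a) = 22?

φ(23) = 23 − 1 = 22 = 2 · 11.
Since (Z/23Z)^× is cyclic of order 22, the number of elements of order d is φ(d) when d | 22 and 0 otherwise.
22 = 2 · 11 divides 22, and φ(22) = 10.

10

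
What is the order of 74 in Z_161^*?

66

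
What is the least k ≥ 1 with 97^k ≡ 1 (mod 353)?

22

Since 97 ∈ (Z/353Z)^×, its order divides φ(353) = 353 − 1 = 352 = 2^5 · 11.
Divisors of 352: 1, 2, 4, 8, 11, 16, 22, 32, 44, 88, 176, 352.
Test each divisor d:
97^1 ≡ 97 (mod 353)
97^2 ≡ 231 (mod 353)
97^4 ≡ 58 (mod 353)
97^8 ≡ 187 (mod 353)
97^11 ≡ 352 (mod 353)
97^16 ≡ 22 (mod 353)
97^22 ≡ 1 (mod 353) ✓
Hence ord(97) = 22.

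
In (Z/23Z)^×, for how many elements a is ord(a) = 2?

φ(23) = 23 − 1 = 22 = 2 · 11.
(Z/23Z)^× is cyclic (|G| = 22); a cyclic group of order m has exactly φ(d) elements of each order d | m, and none otherwise.
2 | 22, and φ(2) = 2 − 1 = 1.

1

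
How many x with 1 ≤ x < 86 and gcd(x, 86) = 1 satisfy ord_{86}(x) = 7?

6

φ(86) = φ(2)·φ(43) = 1·42 = 42 = 2 · 3 · 7.
Since (Z/86Z)^× is cyclic of order 42, the number of elements of order d is φ(d) when d | 42 and 0 otherwise.
7 | 42, and φ(7) = 7 − 1 = 6.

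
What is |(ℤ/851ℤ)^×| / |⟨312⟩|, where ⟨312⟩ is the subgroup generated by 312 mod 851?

The order of 312 must divide φ(851) = φ(23·37) = (23−1)·(37−1) = 22·36 = 792 = 2^3 · 3^2 · 11.
Divisors of 792: 1, 2, 3, 4, 6, 8, 9, 11, 12, 18, 22, 24, 33, 36, 44, 66, 72, 88, 99, 132, 198, 264, 396, 792.
Evaluate successive powers at the divisors of 792:
312^1 ≡ 312
312^2 ≡ 330
312^3 ≡ 840
312^4 ≡ 823
312^6 ≡ 121
312^8 ≡ 784
312^9 ≡ 371
312^11 ≡ 737
312^12 ≡ 174
312^18 ≡ 630
312^22 ≡ 231
312^24 ≡ 491
312^33 ≡ 47
312^36 ≡ 334
312^44 ≡ 599
312^66 ≡ 507
312^72 ≡ 75
312^88 ≡ 530
312^99 ≡ 1
Thus |⟨312⟩| = ord(312) = 99.
The index is φ(851) / ord(312) = 792 / 99 = 8.

8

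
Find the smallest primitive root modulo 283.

3

φ(283) = 283 − 1 = 282 = 2 · 3 · 47.
Test candidates g = 2, 3, … against the prime factors q ∈ {2, 3, 47} of φ(283): g is a generator iff g^(282/q) ≢ 1 for every such q.
g = 2: 2^141 ≡ 282; 2^94 ≡ 1 — hits 1, so not a primitive root.
g = 3: 3^141 ≡ 282; 3^94 ≡ 238; 3^6 ≡ 163 — none is 1, so 3 is a primitive root.
So 3 is the smallest generator of (Z/283Z)^×.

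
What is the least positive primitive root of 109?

φ(109) = 109 − 1 = 108 = 2^2 · 3^3.
g is a primitive root iff g^(108/q) ≢ 1 (mod 109) for each prime q ∈ {2, 3}.
g = 2: 2^54 ≡ 108; 2^36 ≡ 1 — hits 1, so not a primitive root.
g = 3: 3^54 ≡ 1 — hits 1, so not a primitive root.
g = 4: 4^54 ≡ 1 — hits 1, so not a primitive root.
g = 5: 5^54 ≡ 1 — hits 1, so not a primitive root.
g = 6: 6^54 ≡ 108; 6^36 ≡ 63 — none is 1, so 6 is a primitive root.
So 6 is the smallest generator of (Z/109Z)^×.

6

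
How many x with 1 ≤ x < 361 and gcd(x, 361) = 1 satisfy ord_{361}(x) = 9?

6

φ(361) = φ(19^2) = 19·(19−1) = 342 = 2 · 3^2 · 19.
In a cyclic group of order 342, there are φ(d) elements of order d for each divisor d of 342, and zero for non-divisors.
9 = 3^2 divides 342, and φ(9) = 6.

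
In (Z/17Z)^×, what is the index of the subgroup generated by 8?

2

Since 8 ∈ (Z/17Z)^×, its order divides φ(17) = 17 − 1 = 16 = 2^4.
Divisors of 16: 1, 2, 4, 8, 16.
Test each divisor d:
8^1 ≡ 8
8^2 ≡ 13
8^4 ≡ 16
8^8 ≡ 1
Thus |⟨8⟩| = ord(8) = 8.
Index = |(Z/17Z)^×| / |⟨8⟩| = 16 / 8 = 2.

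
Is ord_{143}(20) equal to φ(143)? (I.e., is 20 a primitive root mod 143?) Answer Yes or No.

No

143 = 11 · 13 is a product of two distinct odd primes, so (Z/143Z)^× ≅ (Z/11Z)^× × (Z/13Z)^× is not cyclic.
No primitive root modulo 143 exists; in particular 20 is not one.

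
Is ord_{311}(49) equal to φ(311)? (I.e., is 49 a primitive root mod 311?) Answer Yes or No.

No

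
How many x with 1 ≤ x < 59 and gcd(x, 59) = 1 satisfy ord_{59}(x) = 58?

φ(59) = 59 − 1 = 58 = 2 · 29.
Since (Z/59Z)^× is cyclic of order 58, the number of elements of order d is φ(d) when d | 58 and 0 otherwise.
58 = 2 · 29 divides 58, and φ(58) = 28.

28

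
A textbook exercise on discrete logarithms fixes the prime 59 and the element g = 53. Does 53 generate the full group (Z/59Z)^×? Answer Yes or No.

φ(59) = 59 − 1 = 58 = 2 · 29.
It suffices to check that the order of 53 is not a proper divisor of 58: compute 53^(58/q) for q ∈ {2, 29}.
53^29 ≡ 1 (mod 59)  [q = 2: ≡ 1 ✗]
53^2 ≡ 36 (mod 59)  [q = 29: ≢ 1 ✓]
Since 53^29 ≡ 1, the order of 53 divides 29 < 58, so 53 is not a primitive root.

No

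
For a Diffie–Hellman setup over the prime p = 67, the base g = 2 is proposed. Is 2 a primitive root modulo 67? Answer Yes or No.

Yes

φ(67) = 67 − 1 = 66 = 2 · 3 · 11.
An element g generates (Z/67Z)^× iff g^(66/q) ≢ 1 (mod 67) for each prime q ∈ {2, 3, 11}.
2^33 ≡ 66 (mod 67)  [q = 2: ≢ 1 ✓]
2^22 ≡ 37 (mod 67)  [q = 3: ≢ 1 ✓]
2^6 ≡ 64 (mod 67)  [q = 11: ≢ 1 ✓]
Every test exponent gives a nontrivial residue, hence 2 generates the full group.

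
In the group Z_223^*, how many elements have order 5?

φ(223) = 223 − 1 = 222 = 2 · 3 · 37.
In a cyclic group of order 222, there are φ(d) elements of order d for each divisor d of 222, and zero for non-divisors.
Here 222 is not a multiple of 5, so there are no elements of order 5.

0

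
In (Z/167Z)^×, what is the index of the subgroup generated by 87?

ord(87) | φ(167) = 167 − 1 = 166 = 2 · 83.
Divisors of 166: 1, 2, 83, 166.
Evaluate successive powers at the divisors of 166:
87^1 ≡ 87 (mod 167)
87^2 ≡ 54 (mod 167)
87^83 ≡ 1 (mod 167) ✓
Thus |⟨87⟩| = ord(87) = 83.
[(Z/167Z)^× : ⟨87⟩] = 166/83 = 2.

2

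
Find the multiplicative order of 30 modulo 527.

4

The order of 30 must divide φ(527) = φ(17·31) = (17−1)·(31−1) = 16·30 = 480 = 2^5 · 3 · 5.
Divisors of 480: 1, 2, 3, 4, 5, 6, 8, 10, 12, 15, 16, 20, 24, 30, 32, 40, 48, 60, 80, 96, 120, 160, 240, 480.
Test each divisor d:
30^1 ≡ 30 (mod 527)
30^2 ≡ 373 (mod 527)
30^3 ≡ 123 (mod 527)
30^4 ≡ 1 (mod 527) ✓
The smallest such exponent is 4, so the order of 30 is 4.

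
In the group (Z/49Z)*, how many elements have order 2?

1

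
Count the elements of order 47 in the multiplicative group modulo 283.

φ(283) = 283 − 1 = 282 = 2 · 3 · 47.
(Z/283Z)^× is cyclic (|G| = 282); a cyclic group of order m has exactly φ(d) elements of each order d | m, and none otherwise.
47 | 282, and φ(47) = 47 − 1 = 46.

46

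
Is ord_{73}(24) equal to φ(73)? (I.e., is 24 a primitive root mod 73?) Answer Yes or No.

No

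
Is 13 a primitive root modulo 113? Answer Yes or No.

No

φ(113) = 113 − 1 = 112 = 2^4 · 7.
Test 13^(112/q) mod 113 for each prime factor q of 112:
13^56 ≡ 1 (mod 113)  [q = 2: ≡ 1 ✗]
13^16 ≡ 49 (mod 113)  [q = 7: ≢ 1 ✓]
The check at q = 2 fails, so 13 generates a proper subgroup.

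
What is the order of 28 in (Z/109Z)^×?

54

Since 28 ∈ (Z/109Z)^×, its order divides φ(109) = 109 − 1 = 108 = 2^2 · 3^3.
Divisors of 108: 1, 2, 3, 4, 6, 9, 12, 18, 27, 36, 54, 108.
Evaluate successive powers at the divisors of 108:
28^1 ≡ 28 (mod 109)
28^2 ≡ 21 (mod 109)
28^3 ≡ 43 (mod 109)
28^4 ≡ 5 (mod 109)
28^6 ≡ 105 (mod 109)
28^9 ≡ 46 (mod 109)
28^12 ≡ 16 (mod 109)
28^18 ≡ 45 (mod 109)
28^27 ≡ 108 (mod 109)
28^36 ≡ 63 (mod 109)
28^54 ≡ 1 (mod 109) ✓
So ord_109(28) = 54.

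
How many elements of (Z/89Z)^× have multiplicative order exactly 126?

0

φ(89) = 89 − 1 = 88 = 2^3 · 11.
In a cyclic group of order 88, there are φ(d) elements of order d for each divisor d of 88, and zero for non-divisors.
Since 126 ∤ 88, the count is 0.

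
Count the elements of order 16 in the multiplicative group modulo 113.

φ(113) = 113 − 1 = 112 = 2^4 · 7.
In a cyclic group of order 112, there are φ(d) elements of order d for each divisor d of 112, and zero for non-divisors.
16 = 2^4 divides 112, and φ(16) = 8.

8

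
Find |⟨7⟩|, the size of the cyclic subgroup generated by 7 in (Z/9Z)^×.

3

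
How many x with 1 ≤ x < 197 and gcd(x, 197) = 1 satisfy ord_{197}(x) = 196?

84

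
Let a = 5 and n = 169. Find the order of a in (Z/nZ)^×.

52

Since 5 ∈ (Z/169Z)^×, its order divides φ(169) = φ(13^2) = 13·(13−1) = 156 = 2^2 · 3 · 13.
Divisors of 156: 1, 2, 3, 4, 6, 12, 13, 26, 39, 52, 78, 156.
Test each divisor d:
5^1 ≡ 5 (mod 169)
5^2 ≡ 25 (mod 169)
5^3 ≡ 125 (mod 169)
5^4 ≡ 118 (mod 169)
5^6 ≡ 77 (mod 169)
5^12 ≡ 14 (mod 169)
5^13 ≡ 70 (mod 169)
5^26 ≡ 168 (mod 169)
5^39 ≡ 99 (mod 169)
5^52 ≡ 1 (mod 169) ✓
Therefore the multiplicative order of 5 modulo 169 is 52.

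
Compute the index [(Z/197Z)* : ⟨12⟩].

1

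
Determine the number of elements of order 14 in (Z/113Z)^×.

6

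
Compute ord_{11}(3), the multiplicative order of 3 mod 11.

The order of 3 must divide φ(11) = 11 − 1 = 10 = 2 · 5.
Divisors of 10: 1, 2, 5, 10.
Check 3^d mod 11 for each divisor in increasing order:
3^1 ≡ 3 (mod 11)
3^2 ≡ 9 (mod 11)
3^5 ≡ 1 (mod 11) ✓
Therefore the multiplicative order of 3 modulo 11 is 5.

5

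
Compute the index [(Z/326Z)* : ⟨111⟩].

2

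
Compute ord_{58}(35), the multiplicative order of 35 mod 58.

The order of 35 must divide φ(58) = φ(2)·φ(29) = 1·28 = 28 = 2^2 · 7.
Divisors of 28: 1, 2, 4, 7, 14, 28.
Test each divisor d:
35^1 ≡ 35
35^2 ≡ 7
35^4 ≡ 49
35^7 ≡ 57
35^14 ≡ 1
Therefore the multiplicative order of 35 modulo 58 is 14.

14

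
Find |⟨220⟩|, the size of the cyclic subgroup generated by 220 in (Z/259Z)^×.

36

Since 220 ∈ (Z/259Z)^×, its order divides φ(259) = φ(7·37) = (7−1)·(37−1) = 6·36 = 216 = 2^3 · 3^3.
Divisors of 216: 1, 2, 3, 4, 6, 8, 9, 12, 18, 24, 27, 36, 54, 72, 108, 216.
Evaluate successive powers at the divisors of 216:
220^1 ≡ 220
220^2 ≡ 226
220^3 ≡ 251
220^4 ≡ 53
220^6 ≡ 64
220^8 ≡ 219
220^9 ≡ 6
220^12 ≡ 211
220^18 ≡ 36
220^24 ≡ 232
220^27 ≡ 216
220^36 ≡ 1
Therefore the multiplicative order of 220 modulo 259 is 36.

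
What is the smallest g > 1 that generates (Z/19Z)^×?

φ(19) = 19 − 1 = 18 = 2 · 3^2.
Test candidates g = 2, 3, … against the prime factors q ∈ {2, 3} of φ(19): g is a generator iff g^(18/q) ≢ 1 for every such q.
g = 2: 2^9 ≡ 18; 2^6 ≡ 7 — none is 1, so 2 is a primitive root.
So 2 is the smallest generator of (Z/19Z)^×.

2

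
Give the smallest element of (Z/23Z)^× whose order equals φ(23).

φ(23) = 23 − 1 = 22 = 2 · 11.
g is a primitive root iff g^(22/q) ≢ 1 (mod 23) for each prime q ∈ {2, 11}.
g = 2: 2^11 ≡ 1 — hits 1, so not a primitive root.
g = 3: 3^11 ≡ 1 — hits 1, so not a primitive root.
g = 4: 4^11 ≡ 1 — hits 1, so not a primitive root.
g = 5: 5^11 ≡ 22; 5^2 ≡ 2 — none is 1, so 5 is a primitive root.
The smallest primitive root modulo 23 is 5.

5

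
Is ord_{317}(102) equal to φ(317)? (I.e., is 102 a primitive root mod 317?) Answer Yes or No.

Yes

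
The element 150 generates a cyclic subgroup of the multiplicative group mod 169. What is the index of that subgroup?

13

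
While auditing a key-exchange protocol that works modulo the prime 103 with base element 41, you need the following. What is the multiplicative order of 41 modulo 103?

51

By Lagrange's theorem, ord_103(41) divides φ(103) = 103 − 1 = 102 = 2 · 3 · 17.
Divisors of 102: 1, 2, 3, 6, 17, 34, 51, 102.
Evaluate successive powers at the divisors of 102:
41^1 ≡ 41 (mod 103)
41^2 ≡ 33 (mod 103)
41^3 ≡ 14 (mod 103)
41^6 ≡ 93 (mod 103)
41^17 ≡ 56 (mod 103)
41^34 ≡ 46 (mod 103)
41^51 ≡ 1 (mod 103) ✓
The smallest such exponent is 51, so the order of 41 is 51.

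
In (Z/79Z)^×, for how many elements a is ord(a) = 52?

φ(79) = 79 − 1 = 78 = 2 · 3 · 13.
Since (Z/79Z)^× is cyclic of order 78, the number of elements of order d is φ(d) when d | 78 and 0 otherwise.
Since 52 ∤ 78, the count is 0.

0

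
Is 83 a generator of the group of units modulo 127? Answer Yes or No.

Yes

φ(127) = 127 − 1 = 126 = 2 · 3^2 · 7.
83 is a primitive root mod 127 iff 83^(φ(127)/q) ≢ 1 for every prime q | φ(127), i.e. q ∈ {2, 3, 7}.
83^63 ≡ 126 (mod 127)  [q = 2: ≢ 1 ✓]
83^42 ≡ 19 (mod 127)  [q = 3: ≢ 1 ✓]
83^18 ≡ 16 (mod 127)  [q = 7: ≢ 1 ✓]
Every test exponent gives a nontrivial residue, hence 83 generates the full group.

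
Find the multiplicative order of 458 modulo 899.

210

ord(458) | φ(899) = φ(29·31) = (29−1)·(31−1) = 28·30 = 840 = 2^3 · 3 · 5 · 7.
Divisors of 840: 1, 2, 3, 4, 5, 6, 7, 8, 10, 12, 14, 15, 20, 21, 24, 28, 30, 35, 40, 42, 56, 60, 70, 84, 105, 120, 140, 168, 210, 280, 420, 840.
Test each divisor d:
458^1 ≡ 458
458^2 ≡ 297
458^3 ≡ 277
458^4 ≡ 107
458^5 ≡ 460
458^6 ≡ 314
458^7 ≡ 871
458^8 ≡ 661
458^10 ≡ 335
458^12 ≡ 605
458^14 ≡ 784
458^15 ≡ 371
458^20 ≡ 749
458^21 ≡ 523
458^24 ≡ 132
458^28 ≡ 639
458^30 ≡ 94
458^35 ≡ 88
458^40 ≡ 25
458^42 ≡ 233
458^56 ≡ 175
458^60 ≡ 745
458^70 ≡ 552
458^84 ≡ 349
458^105 ≡ 30
458^120 ≡ 342
458^140 ≡ 842
458^168 ≡ 436
458^210 ≡ 1
The smallest such exponent is 210, so the order of 458 is 210.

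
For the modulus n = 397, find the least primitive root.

5

φ(397) = 397 − 1 = 396 = 2^2 · 3^2 · 11.
g is a primitive root iff g^(396/q) ≢ 1 (mod 397) for each prime q ∈ {2, 3, 11}.
g = 2: 2^198 ≡ 396; 2^132 ≡ 1 — hits 1, so not a primitive root.
g = 3: 3^198 ≡ 1 — hits 1, so not a primitive root.
g = 4: 4^198 ≡ 1 — hits 1, so not a primitive root.
g = 5: 5^198 ≡ 396; 5^132 ≡ 362; 5^36 ≡ 290 — none is 1, so 5 is a primitive root.
The smallest primitive root modulo 397 is 5.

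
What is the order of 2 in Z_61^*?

ord(2) | φ(61) = 61 − 1 = 60 = 2^2 · 3 · 5.
Divisors of 60: 1, 2, 3, 4, 5, 6, 10, 12, 15, 20, 30, 60.
Test each divisor d:
2^1 ≡ 2 (mod 61)
2^2 ≡ 4 (mod 61)
2^3 ≡ 8 (mod 61)
2^4 ≡ 16 (mod 61)
2^5 ≡ 32 (mod 61)
2^6 ≡ 3 (mod 61)
2^10 ≡ 48 (mod 61)
2^12 ≡ 9 (mod 61)
2^15 ≡ 11 (mod 61)
2^20 ≡ 47 (mod 61)
2^30 ≡ 60 (mod 61)
2^60 ≡ 1 (mod 61) ✓
Hence ord(2) = 60.

60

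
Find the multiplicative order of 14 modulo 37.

12

ord(14) | φ(37) = 37 − 1 = 36 = 2^2 · 3^2.
Divisors of 36: 1, 2, 3, 4, 6, 9, 12, 18, 36.
Evaluate successive powers at the divisors of 36:
14^1 ≡ 14 (mod 37)
14^2 ≡ 11 (mod 37)
14^3 ≡ 6 (mod 37)
14^4 ≡ 10 (mod 37)
14^6 ≡ 36 (mod 37)
14^9 ≡ 31 (mod 37)
14^12 ≡ 1 (mod 37) ✓
Therefore the multiplicative order of 14 modulo 37 is 12.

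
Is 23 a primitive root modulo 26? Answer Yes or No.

No

φ(26) = φ(2)·φ(13) = 1·12 = 12 = 2^2 · 3.
23 is a primitive root mod 26 iff 23^(φ(26)/q) ≢ 1 for every prime q | φ(26), i.e. q ∈ {2, 3}.
23^6 ≡ 1 (mod 26)  [q = 2: ≡ 1 ✗]
23^4 ≡ 3 (mod 26)  [q = 3: ≢ 1 ✓]
23^6 ≡ 1 shows ord(23) | 6, strictly less than φ(26); not a primitive root.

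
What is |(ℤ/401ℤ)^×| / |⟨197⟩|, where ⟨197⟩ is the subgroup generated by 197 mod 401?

ord(197) | φ(401) = 401 − 1 = 400 = 2^4 · 5^2.
Divisors of 400: 1, 2, 4, 5, 8, 10, 16, 20, 25, 40, 50, 80, 100, 200, 400.
Evaluate successive powers at the divisors of 400:
197^1 ≡ 197
197^2 ≡ 313
197^4 ≡ 125
197^5 ≡ 164
197^8 ≡ 387
197^10 ≡ 29
197^16 ≡ 196
197^20 ≡ 39
197^25 ≡ 381
197^40 ≡ 318
197^50 ≡ 400
197^80 ≡ 72
197^100 ≡ 1
Thus |⟨197⟩| = ord(197) = 100.
[(Z/401Z)^× : ⟨197⟩] = 400/100 = 4.

4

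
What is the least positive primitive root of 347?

φ(347) = 347 − 1 = 346 = 2 · 173.
g is a primitive root iff g^(346/q) ≢ 1 (mod 347) for each prime q ∈ {2, 173}.
g = 2: 2^173 ≡ 346; 2^2 ≡ 4 — none is 1, so 2 is a primitive root.
Hence the least primitive root of 347 is 2.

2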